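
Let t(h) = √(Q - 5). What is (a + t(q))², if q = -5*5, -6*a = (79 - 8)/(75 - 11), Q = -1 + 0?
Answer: (71 - 384*I*√6)²/147456 ≈ -5.9658 - 0.9058*I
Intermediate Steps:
Q = -1
a = -71/384 (a = -(79 - 8)/(6*(75 - 11)) = -71/(6*64) = -⅙*71/64 = -71/384 ≈ -0.18490)
q = -25
t(h) = I*√6 (t(h) = √(-1 - 5) = √(-6) = I*√6)
(a + t(q))² = (-71/384 + I*√6)²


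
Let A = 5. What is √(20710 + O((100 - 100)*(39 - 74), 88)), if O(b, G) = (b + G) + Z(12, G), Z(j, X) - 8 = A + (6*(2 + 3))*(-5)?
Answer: √20661 ≈ 143.74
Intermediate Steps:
Z(j, X) = -137 (Z(j, X) = 8 + (5 + (6*(2 + 3))*(-5)) = 8 + (5 + (6*5)*(-5)) = 8 + (5 + 30*(-5)) = 8 + (5 - 150) = 8 - 145 = -137)
O(b, G) = -137 + G + b (O(b, G) = (b + G) - 137 = (G + b) - 137 = -137 + G + b)
√(20710 + O((100 - 100)*(39 - 74), 88)) = √(20710 + (-137 + 88 + (100 - 100)*(39 - 74))) = √(20710 + (-137 + 88 + 0*(-35))) = √(20710 + (-137 + 88 + 0)) = √(20710 - 49) = √20661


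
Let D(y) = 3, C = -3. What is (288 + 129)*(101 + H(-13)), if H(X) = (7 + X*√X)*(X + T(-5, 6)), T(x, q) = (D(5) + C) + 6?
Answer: 21684 + 37947*I*√13 ≈ 21684.0 + 1.3682e+5*I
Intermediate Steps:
T(x, q) = 6 (T(x, q) = (3 - 3) + 6 = 0 + 6 = 6)
H(X) = (6 + X)*(7 + X^(3/2)) (H(X) = (7 + X*√X)*(X + 6) = (7 + X^(3/2))*(6 + X) = (6 + X)*(7 + X^(3/2)))
(288 + 129)*(101 + H(-13)) = (288 + 129)*(101 + (42 + (-13)^(5/2) + 6*(-13)^(3/2) + 7*(-13))) = 417*(101 + (42 + 169*I*√13 + 6*(-13*I*√13) - 91)) = 417*(101 + (42 + 169*I*√13 - 78*I*√13 - 91)) = 417*(101 + (-49 + 91*I*√13)) = 417*(52 + 91*I*√13) = 21684 + 37947*I*√13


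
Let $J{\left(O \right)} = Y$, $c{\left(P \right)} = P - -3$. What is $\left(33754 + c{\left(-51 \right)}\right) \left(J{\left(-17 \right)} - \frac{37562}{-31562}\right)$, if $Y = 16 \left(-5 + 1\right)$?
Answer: $- \frac{33409488318}{15781} \approx -2.1171 \cdot 10^{6}$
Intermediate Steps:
$Y = -64$ ($Y = 16 \left(-4\right) = -64$)
$c{\left(P \right)} = 3 + P$ ($c{\left(P \right)} = P + 3 = 3 + P$)
$J{\left(O \right)} = -64$
$\left(33754 + c{\left(-51 \right)}\right) \left(J{\left(-17 \right)} - \frac{37562}{-31562}\right) = \left(33754 + \left(3 - 51\right)\right) \left(-64 - \frac{37562}{-31562}\right) = \left(33754 - 48\right) \left(-64 - - \frac{18781}{15781}\right) = 33706 \left(-64 + \frac{18781}{15781}\right) = 33706 \left(- \frac{991203}{15781}\right) = - \frac{33409488318}{15781}$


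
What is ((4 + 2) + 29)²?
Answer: 1225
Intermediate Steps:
((4 + 2) + 29)² = (6 + 29)² = 35² = 1225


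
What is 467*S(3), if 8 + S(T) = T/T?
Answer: -3269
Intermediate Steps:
S(T) = -7 (S(T) = -8 + T/T = -8 + 1 = -7)
467*S(3) = 467*(-7) = -3269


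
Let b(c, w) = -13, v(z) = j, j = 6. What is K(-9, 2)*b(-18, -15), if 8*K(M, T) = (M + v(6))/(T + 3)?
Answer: 39/40 ≈ 0.97500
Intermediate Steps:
v(z) = 6
K(M, T) = (6 + M)/(8*(3 + T)) (K(M, T) = ((M + 6)/(T + 3))/8 = ((6 + M)/(3 + T))/8 = (6 + M)/(8*(3 + T)))
K(-9, 2)*b(-18, -15) = ((6 - 9)/(8*(3 + 2)))*(-13) = ((⅛)*(-3)/5)*(-13) = ((⅛)*(⅕)*(-3))*(-13) = -3/40*(-13) = 39/40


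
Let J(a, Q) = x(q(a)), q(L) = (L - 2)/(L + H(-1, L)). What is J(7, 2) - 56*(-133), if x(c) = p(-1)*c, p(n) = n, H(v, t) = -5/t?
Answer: 327677/44 ≈ 7447.2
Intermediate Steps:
q(L) = (-2 + L)/(L - 5/L) (q(L) = (L - 2)/(L - 5/L) = (-2 + L)/(L - 5/L))
x(c) = -c
J(a, Q) = -a*(-2 + a)/(-5 + a²)
J(7, 2) - 56*(-133) = 7*(2 - 1*7)/(-5 + 7²) - 56*(-133) = 7*(2 - 7)/(-5 + 49) + 7448 = 7*(-5)/44 + 7448 = 7*(1/44)*(-5) + 7448 = -35/44 + 7448 = 327677/44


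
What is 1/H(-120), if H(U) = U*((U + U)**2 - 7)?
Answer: -1/6911160 ≈ -1.4469e-7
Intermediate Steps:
H(U) = U*(-7 + 4*U**2) (H(U) = U*((2*U)**2 - 7) = U*(4*U**2 - 7) = U*(-7 + 4*U**2))
1/H(-120) = 1/(-120*(-7 + 4*(-120)**2)) = 1/(-120*(-7 + 4*14400)) = 1/(-120*(-7 + 57600)) = 1/(-120*57593) = 1/(-6911160) = -1/6911160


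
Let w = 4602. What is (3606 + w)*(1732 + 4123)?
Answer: 48057840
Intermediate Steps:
(3606 + w)*(1732 + 4123) = (3606 + 4602)*(1732 + 4123) = 8208*5855 = 48057840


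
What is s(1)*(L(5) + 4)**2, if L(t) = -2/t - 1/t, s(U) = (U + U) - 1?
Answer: 289/25 ≈ 11.560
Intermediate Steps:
s(U) = -1 + 2*U (s(U) = 2*U - 1 = -1 + 2*U)
L(t) = -3/t
s(1)*(L(5) + 4)**2 = (-1 + 2*1)*(-3/5 + 4)**2 = (-1 + 2)*(-3*1/5 + 4)**2 = 1*(-3/5 + 4)**2 = 1*(17/5)**2 = 1*(289/25) = 289/25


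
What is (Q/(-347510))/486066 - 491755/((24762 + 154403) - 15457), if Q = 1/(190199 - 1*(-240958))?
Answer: -2238343800087117402613/745157216143530445185 ≈ -3.0039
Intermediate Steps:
Q = 1/431157 (Q = 1/(190199 + 240958) = 1/431157 ≈ 2.3193e-6)
(Q/(-347510))/486066 - 491755/((24762 + 154403) - 15457) = ((1/431157)/(-347510))/486066 - 491755/((24762 + 154403) - 15457) = ((1/431157)*(-1/347510))*(1/486066) - 491755/(179165 - 15457) = -1/149831369070*1/486066 - 491755/163708 = -1/72827934238378620 - 491755*1/163708 = -1/72827934238378620 - 491755/163708 = -2238343800087117402613/745157216143530445185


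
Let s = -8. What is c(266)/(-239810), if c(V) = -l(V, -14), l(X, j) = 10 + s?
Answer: 1/119905 ≈ 8.3399e-6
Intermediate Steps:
l(X, j) = 2 (l(X, j) = 10 - 8 = 2)
c(V) = -2 (c(V) = -1*2 = -2)
c(266)/(-239810) = -2/(-239810) = -2*(-1/239810) = 1/119905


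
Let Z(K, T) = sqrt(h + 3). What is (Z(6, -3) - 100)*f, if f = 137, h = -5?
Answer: -13700 + 137*I*sqrt(2) ≈ -13700.0 + 193.75*I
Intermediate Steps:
Z(K, T) = I*sqrt(2) (Z(K, T) = sqrt(-5 + 3) = sqrt(-2) = I*sqrt(2))
(Z(6, -3) - 100)*f = (I*sqrt(2) - 100)*137 = (-100 + I*sqrt(2))*137 = -13700 + 137*I*sqrt(2)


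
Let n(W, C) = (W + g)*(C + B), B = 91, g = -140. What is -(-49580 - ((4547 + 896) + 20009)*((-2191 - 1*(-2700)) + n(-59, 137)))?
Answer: -1141803496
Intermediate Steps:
n(W, C) = (-140 + W)*(91 + C) (n(W, C) = (W - 140)*(C + 91) = (-140 + W)*(91 + C))
-(-49580 - ((4547 + 896) + 20009)*((-2191 - 1*(-2700)) + n(-59, 137))) = -(-49580 - ((4547 + 896) + 20009)*((-2191 - 1*(-2700)) + (-12740 - 140*137 + 91*(-59) + 137*(-59)))) = -(-49580 - (5443 + 20009)*((-2191 + 2700) + (-12740 - 19180 - 5369 - 8083))) = -(-49580 - 25452*(509 - 45372)) = -(-49580 - 25452*(-44863)) = -(-49580 - 1*(-1141853076)) = -(-49580 + 1141853076) = -1*1141803496 = -1141803496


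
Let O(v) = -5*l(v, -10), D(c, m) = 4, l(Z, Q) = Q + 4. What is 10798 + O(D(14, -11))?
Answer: 10828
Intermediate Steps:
l(Z, Q) = 4 + Q
O(v) = 30 (O(v) = -5*(4 - 10) = -5*(-6) = 30)
10798 + O(D(14, -11)) = 10798 + 30 = 10828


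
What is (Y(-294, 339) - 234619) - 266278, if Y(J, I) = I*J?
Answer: -600563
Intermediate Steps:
(Y(-294, 339) - 234619) - 266278 = (339*(-294) - 234619) - 266278 = (-99666 - 234619) - 266278 = -334285 - 266278 = -600563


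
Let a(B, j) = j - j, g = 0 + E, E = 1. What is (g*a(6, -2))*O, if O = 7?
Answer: 0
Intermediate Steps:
g = 1 (g = 0 + 1 = 1)
a(B, j) = 0
(g*a(6, -2))*O = (1*0)*7 = 0*7 = 0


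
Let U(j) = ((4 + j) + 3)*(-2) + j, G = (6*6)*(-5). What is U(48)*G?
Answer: 11160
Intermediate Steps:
G = -180 (G = 36*(-5) = -180)
U(j) = -14 - j (U(j) = (7 + j)*(-2) + j = (-14 - 2*j) + j = -14 - j)
U(48)*G = (-14 - 1*48)*(-180) = (-14 - 48)*(-180) = -62*(-180) = 11160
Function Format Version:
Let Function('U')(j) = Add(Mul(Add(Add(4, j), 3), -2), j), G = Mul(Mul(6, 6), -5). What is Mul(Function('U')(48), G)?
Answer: 11160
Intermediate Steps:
G = -180 (G = Mul(36, -5) = -180)
Function('U')(j) = Add(-14, Mul(-1, j)) (Function('U')(j) = Add(Mul(Add(7, j), -2), j) = Add(Add(-14, Mul(-2, j)), j) = Add(-14, Mul(-1, j)))
Mul(Function('U')(48), G) = Mul(Add(-14, Mul(-1, 48)), -180) = Mul(Add(-14, -48), -180) = Mul(-62, -180) = 11160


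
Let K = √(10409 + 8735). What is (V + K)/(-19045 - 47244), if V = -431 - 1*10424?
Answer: 10855/66289 - 2*√4786/66289 ≈ 0.16167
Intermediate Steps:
V = -10855 (V = -431 - 10424 = -10855)
K = 2*√4786 (K = √19144 = 2*√4786 ≈ 138.36)
(V + K)/(-19045 - 47244) = (-10855 + 2*√4786)/(-19045 - 47244) = (-10855 + 2*√4786)/(-66289) = (-10855 + 2*√4786)*(-1/66289) = 10855/66289 - 2*√4786/66289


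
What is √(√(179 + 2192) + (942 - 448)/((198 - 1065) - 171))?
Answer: √(-128193 + 269361*√2371)/519 ≈ 6.9438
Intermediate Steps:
√(√(179 + 2192) + (942 - 448)/((198 - 1065) - 171)) = √(√2371 + 494/(-867 - 171)) = √(√2371 + 494/(-1038)) = √(√2371 + 494*(-1/1038)) = √(√2371 - 247/519) = √(-247/519 + √2371)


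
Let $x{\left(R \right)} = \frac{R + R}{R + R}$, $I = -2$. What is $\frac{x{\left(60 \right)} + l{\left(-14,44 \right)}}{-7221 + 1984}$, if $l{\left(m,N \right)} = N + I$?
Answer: $- \frac{43}{5237} \approx -0.0082108$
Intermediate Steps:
$l{\left(m,N \right)} = -2 + N$ ($l{\left(m,N \right)} = N - 2 = -2 + N$)
$x{\left(R \right)} = 1$ ($x{\left(R \right)} = \frac{2 R}{2 R} = 2 R \frac{1}{2 R} = 1$)
$\frac{x{\left(60 \right)} + l{\left(-14,44 \right)}}{-7221 + 1984} = \frac{1 + \left(-2 + 44\right)}{-7221 + 1984} = \frac{1 + 42}{-5237} = 43 \left(- \frac{1}{5237}\right) = - \frac{43}{5237}$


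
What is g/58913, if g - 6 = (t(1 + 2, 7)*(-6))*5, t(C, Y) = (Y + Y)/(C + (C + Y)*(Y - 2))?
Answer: -102/3122389 ≈ -3.2667e-5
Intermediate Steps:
t(C, Y) = 2*Y/(C + (-2 + Y)*(C + Y)) (t(C, Y) = (2*Y)/(C + (C + Y)*(-2 + Y)) = (2*Y)/(C + (-2 + Y)*(C + Y)) = 2*Y/(C + (-2 + Y)*(C + Y)))
g = -102/53 (g = 6 + ((2*7/(7² - (1 + 2) - 2*7 + (1 + 2)*7))*(-6))*5 = 6 + ((2*7/(49 - 1*3 - 14 + 3*7))*(-6))*5 = 6 + ((2*7/(49 - 3 - 14 + 21))*(-6))*5 = 6 + ((2*7/53)*(-6))*5 = 6 + ((2*7*(1/53))*(-6))*5 = 6 + ((14/53)*(-6))*5 = 6 - 84/53*5 = 6 - 420/53 = -102/53 ≈ -1.9245)
g/58913 = -102/53/58913 = -102/53*1/58913 = -102/3122389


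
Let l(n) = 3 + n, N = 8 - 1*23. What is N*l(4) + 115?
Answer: 10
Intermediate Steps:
N = -15 (N = 8 - 23 = -15)
N*l(4) + 115 = -15*(3 + 4) + 115 = -15*7 + 115 = -105 + 115 = 10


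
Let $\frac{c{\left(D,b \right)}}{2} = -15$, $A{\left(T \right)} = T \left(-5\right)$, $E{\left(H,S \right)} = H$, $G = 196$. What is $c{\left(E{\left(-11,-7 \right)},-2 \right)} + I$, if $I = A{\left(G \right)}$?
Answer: $-1010$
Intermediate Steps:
$A{\left(T \right)} = - 5 T$
$I = -980$ ($I = \left(-5\right) 196 = -980$)
$c{\left(D,b \right)} = -30$ ($c{\left(D,b \right)} = 2 \left(-15\right) = -30$)
$c{\left(E{\left(-11,-7 \right)},-2 \right)} + I = -30 - 980 = -1010$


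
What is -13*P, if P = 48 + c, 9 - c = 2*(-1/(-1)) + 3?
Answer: -676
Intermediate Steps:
c = 4 (c = 9 - (2*(-1/(-1)) + 3) = 9 - (2*(-1*(-1)) + 3) = 9 - (2*1 + 3) = 9 - (2 + 3) = 9 - 1*5 = 9 - 5 = 4)
P = 52 (P = 48 + 4 = 52)
-13*P = -13*52 = -676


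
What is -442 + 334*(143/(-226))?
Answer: -73827/113 ≈ -653.34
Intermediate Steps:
-442 + 334*(143/(-226)) = -442 + 334*(143*(-1/226)) = -442 + 334*(-143/226) = -442 - 23881/113 = -73827/113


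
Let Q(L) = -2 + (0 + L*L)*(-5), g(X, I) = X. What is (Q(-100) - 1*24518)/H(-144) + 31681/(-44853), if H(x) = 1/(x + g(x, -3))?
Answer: 962624289599/44853 ≈ 2.1462e+7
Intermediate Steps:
Q(L) = -2 - 5*L² (Q(L) = -2 + (0 + L²)*(-5) = -2 + L²*(-5) = -2 - 5*L²)
H(x) = 1/(2*x) (H(x) = 1/(x + x) = 1/(2*x))
(Q(-100) - 1*24518)/H(-144) + 31681/(-44853) = ((-2 - 5*(-100)²) - 1*24518)/(((½)/(-144))) + 31681/(-44853) = ((-2 - 5*10000) - 24518)/(((½)*(-1/144))) + 31681*(-1/44853) = ((-2 - 50000) - 24518)/(-1/288) - 31681/44853 = (-50002 - 24518)*(-288) - 31681/44853 = -74520*(-288) - 31681/44853 = 21461760 - 31681/44853 = 962624289599/44853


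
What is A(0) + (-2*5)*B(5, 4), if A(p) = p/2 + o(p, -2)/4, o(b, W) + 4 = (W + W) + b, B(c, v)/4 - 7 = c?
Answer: -482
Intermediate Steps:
B(c, v) = 28 + 4*c
o(b, W) = -4 + b + 2*W (o(b, W) = -4 + ((W + W) + b) = -4 + (2*W + b) = -4 + (b + 2*W) = -4 + b + 2*W)
A(p) = -2 + 3*p/4 (A(p) = p/2 + (-4 + p + 2*(-2))/4 = p*(½) + (-4 + p - 4)*(¼) = p/2 + (-8 + p)*(¼) = p/2 + (-2 + p/4) = -2 + 3*p/4)
A(0) + (-2*5)*B(5, 4) = (-2 + (¾)*0) + (-2*5)*(28 + 4*5) = (-2 + 0) - 10*(28 + 20) = -2 - 10*48 = -2 - 480 = -482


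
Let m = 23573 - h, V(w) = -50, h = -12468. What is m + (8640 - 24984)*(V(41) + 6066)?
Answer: -98289463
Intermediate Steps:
m = 36041 (m = 23573 - 1*(-12468) = 23573 + 12468 = 36041)
m + (8640 - 24984)*(V(41) + 6066) = 36041 + (8640 - 24984)*(-50 + 6066) = 36041 - 16344*6016 = 36041 - 98325504 = -98289463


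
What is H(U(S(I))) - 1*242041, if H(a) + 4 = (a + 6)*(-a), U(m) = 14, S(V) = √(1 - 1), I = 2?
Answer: -242325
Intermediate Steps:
S(V) = 0 (S(V) = √0 = 0)
H(a) = -4 - a*(6 + a) (H(a) = -4 + (a + 6)*(-a) = -4 + (6 + a)*(-a) = -4 - a*(6 + a))
H(U(S(I))) - 1*242041 = (-4 - 1*14² - 6*14) - 1*242041 = (-4 - 1*196 - 84) - 242041 = (-4 - 196 - 84) - 242041 = -284 - 242041 = -242325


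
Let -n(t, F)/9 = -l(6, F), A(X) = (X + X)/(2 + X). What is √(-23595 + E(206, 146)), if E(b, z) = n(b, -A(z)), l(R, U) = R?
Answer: I*√23541 ≈ 153.43*I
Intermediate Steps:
A(X) = 2*X/(2 + X) (A(X) = (2*X)/(2 + X) = 2*X/(2 + X))
n(t, F) = 54 (n(t, F) = -(-9)*6 = -9*(-6) = 54)
E(b, z) = 54
√(-23595 + E(206, 146)) = √(-23595 + 54) = √(-23541) = I*√23541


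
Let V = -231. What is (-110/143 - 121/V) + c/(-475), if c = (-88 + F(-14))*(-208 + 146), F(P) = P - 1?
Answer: -1775203/129675 ≈ -13.690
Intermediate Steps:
F(P) = -1 + P
c = 6386 (c = (-88 + (-1 - 14))*(-208 + 146) = (-88 - 15)*(-62) = -103*(-62) = 6386)
(-110/143 - 121/V) + c/(-475) = (-110/143 - 121/(-231)) + 6386/(-475) = (-110*1/143 - 121*(-1/231)) + 6386*(-1/475) = (-10/13 + 11/21) - 6386/475 = -67/273 - 6386/475 = -1775203/129675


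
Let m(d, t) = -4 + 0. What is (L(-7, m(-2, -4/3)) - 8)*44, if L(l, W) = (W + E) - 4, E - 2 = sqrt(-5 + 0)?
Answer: -616 + 44*I*sqrt(5) ≈ -616.0 + 98.387*I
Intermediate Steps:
m(d, t) = -4
E = 2 + I*sqrt(5) (E = 2 + sqrt(-5 + 0) = 2 + sqrt(-5) = 2 + I*sqrt(5) ≈ 2.0 + 2.2361*I)
L(l, W) = -2 + W + I*sqrt(5) (L(l, W) = (W + (2 + I*sqrt(5))) - 4 = (2 + W + I*sqrt(5)) - 4 = -2 + W + I*sqrt(5))
(L(-7, m(-2, -4/3)) - 8)*44 = ((-2 - 4 + I*sqrt(5)) - 8)*44 = ((-6 + I*sqrt(5)) - 8)*44 = (-14 + I*sqrt(5))*44 = -616 + 44*I*sqrt(5)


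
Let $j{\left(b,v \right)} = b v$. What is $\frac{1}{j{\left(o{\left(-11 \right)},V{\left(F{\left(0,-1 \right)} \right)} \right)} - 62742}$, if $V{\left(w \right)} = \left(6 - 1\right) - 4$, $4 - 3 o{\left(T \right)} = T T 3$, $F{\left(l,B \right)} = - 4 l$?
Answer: $- \frac{3}{188585} \approx -1.5908 \cdot 10^{-5}$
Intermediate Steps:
$o{\left(T \right)} = \frac{4}{3} - T^{2}$ ($o{\left(T \right)} = \frac{4}{3} - \frac{T T 3}{3} = \frac{4}{3} - \frac{T^{2} \cdot 3}{3} = \frac{4}{3} - \frac{3 T^{2}}{3} = \frac{4}{3} - T^{2}$)
$V{\left(w \right)} = 1$ ($V{\left(w \right)} = 5 - 4 = 1$)
$\frac{1}{j{\left(o{\left(-11 \right)},V{\left(F{\left(0,-1 \right)} \right)} \right)} - 62742} = \frac{1}{\left(\frac{4}{3} - \left(-11\right)^{2}\right) 1 - 62742} = \frac{1}{\left(\frac{4}{3} - 121\right) 1 - 62742} = \frac{1}{\left(- \frac{359}{3}\right) 1 - 62742} = \frac{1}{- \frac{359}{3} - 62742} = \frac{1}{- \frac{188585}{3}} = - \frac{3}{188585}$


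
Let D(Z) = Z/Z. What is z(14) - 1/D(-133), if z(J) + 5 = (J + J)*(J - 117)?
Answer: -2890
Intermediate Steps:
D(Z) = 1
z(J) = -5 + 2*J*(-117 + J) (z(J) = -5 + (J + J)*(J - 117) = -5 + (2*J)*(-117 + J) = -5 + 2*J*(-117 + J))
z(14) - 1/D(-133) = (-5 - 234*14 + 2*14²) - 1/1 = (-5 - 3276 + 2*196) - 1*1 = (-5 - 3276 + 392) - 1 = -2889 - 1 = -2890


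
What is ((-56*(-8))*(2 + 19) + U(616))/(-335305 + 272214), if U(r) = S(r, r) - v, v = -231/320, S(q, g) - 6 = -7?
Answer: -3010471/20189120 ≈ -0.14911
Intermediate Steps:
S(q, g) = -1 (S(q, g) = 6 - 7 = -1)
v = -231/320 (v = -231*1/320 = -231/320 ≈ -0.72188)
U(r) = -89/320 (U(r) = -1 - 1*(-231/320) = -1 + 231/320 = -89/320)
((-56*(-8))*(2 + 19) + U(616))/(-335305 + 272214) = ((-56*(-8))*(2 + 19) - 89/320)/(-335305 + 272214) = (448*21 - 89/320)/(-63091) = (9408 - 89/320)*(-1/63091) = (3010471/320)*(-1/63091) = -3010471/20189120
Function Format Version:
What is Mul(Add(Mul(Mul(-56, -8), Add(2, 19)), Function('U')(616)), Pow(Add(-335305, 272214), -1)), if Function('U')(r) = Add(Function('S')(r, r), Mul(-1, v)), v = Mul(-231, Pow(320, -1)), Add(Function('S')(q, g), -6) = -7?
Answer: Rational(-3010471, 20189120) ≈ -0.14911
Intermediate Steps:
Function('S')(q, g) = -1 (Function('S')(q, g) = Add(6, -7) = -1)
v = Rational(-231, 320) (v = Mul(-231, Rational(1, 320)) = Rational(-231, 320) ≈ -0.72188)
Function('U')(r) = Rational(-89, 320) (Function('U')(r) = Add(-1, Mul(-1, Rational(-231, 320))) = Add(-1, Rational(231, 320)) = Rational(-89, 320))
Mul(Add(Mul(Mul(-56, -8), Add(2, 19)), Function('U')(616)), Pow(Add(-335305, 272214), -1)) = Mul(Add(Mul(Mul(-56, -8), Add(2, 19)), Rational(-89, 320)), Pow(Add(-335305, 272214), -1)) = Mul(Add(Mul(448, 21), Rational(-89, 320)), Pow(-63091, -1)) = Mul(Add(9408, Rational(-89, 320)), Rational(-1, 63091)) = Mul(Rational(3010471, 320), Rational(-1, 63091)) = Rational(-3010471, 20189120)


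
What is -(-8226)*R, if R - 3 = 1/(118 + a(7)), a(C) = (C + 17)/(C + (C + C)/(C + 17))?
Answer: 136424097/5513 ≈ 24746.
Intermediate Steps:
a(C) = (17 + C)/(C + 2*C/(17 + C)) (a(C) = (17 + C)/(C + (2*C)/(17 + C)) = (17 + C)/(C + 2*C/(17 + C)))
R = 33169/11026 (R = 3 + 1/(118 + (17 + 7)**2/(7*(19 + 7))) = 3 + 1/(118 + (1/7)*24**2/26) = 3 + 1/(118 + (1/7)*576*(1/26)) = 3 + 1/(118 + 288/91) = 3 + 1/(11026/91) = 3 + 91/11026 = 33169/11026 ≈ 3.0083)
-(-8226)*R = -(-8226)*33169/11026 = -1*(-136424097/5513) = 136424097/5513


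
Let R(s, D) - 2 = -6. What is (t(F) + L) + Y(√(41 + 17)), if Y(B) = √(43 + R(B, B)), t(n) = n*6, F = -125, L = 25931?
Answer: 25181 + √39 ≈ 25187.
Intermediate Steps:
R(s, D) = -4 (R(s, D) = 2 - 6 = -4)
t(n) = 6*n
Y(B) = √39 (Y(B) = √(43 - 4) = √39)
(t(F) + L) + Y(√(41 + 17)) = (6*(-125) + 25931) + √39 = (-750 + 25931) + √39 = 25181 + √39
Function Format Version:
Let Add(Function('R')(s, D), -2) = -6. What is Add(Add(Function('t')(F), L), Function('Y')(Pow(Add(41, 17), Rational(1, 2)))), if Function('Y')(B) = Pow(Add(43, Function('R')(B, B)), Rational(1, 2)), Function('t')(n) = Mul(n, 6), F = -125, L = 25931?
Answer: Add(25181, Pow(39, Rational(1, 2))) ≈ 25187.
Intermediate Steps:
Function('R')(s, D) = -4 (Function('R')(s, D) = Add(2, -6) = -4)
Function('t')(n) = Mul(6, n)
Function('Y')(B) = Pow(39, Rational(1, 2)) (Function('Y')(B) = Pow(Add(43, -4), Rational(1, 2)) = Pow(39, Rational(1, 2)))
Add(Add(Function('t')(F), L), Function('Y')(Pow(Add(41, 17), Rational(1, 2)))) = Add(Add(Mul(6, -125), 25931), Pow(39, Rational(1, 2))) = Add(Add(-750, 25931), Pow(39, Rational(1, 2))) = Add(25181, Pow(39, Rational(1, 2)))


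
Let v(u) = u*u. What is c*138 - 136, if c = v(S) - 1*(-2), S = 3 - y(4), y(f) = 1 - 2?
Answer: 2348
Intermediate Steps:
y(f) = -1
S = 4 (S = 3 - 1*(-1) = 3 + 1 = 4)
v(u) = u²
c = 18 (c = 4² - 1*(-2) = 16 + 2 = 18)
c*138 - 136 = 18*138 - 136 = 2484 - 136 = 2348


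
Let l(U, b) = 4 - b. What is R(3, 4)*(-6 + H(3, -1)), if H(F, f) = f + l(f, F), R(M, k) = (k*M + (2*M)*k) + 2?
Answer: -228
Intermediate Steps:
R(M, k) = 2 + 3*M*k (R(M, k) = (M*k + 2*M*k) + 2 = 3*M*k + 2 = 2 + 3*M*k)
H(F, f) = 4 + f - F (H(F, f) = f + (4 - F) = 4 + f - F)
R(3, 4)*(-6 + H(3, -1)) = (2 + 3*3*4)*(-6 + (4 - 1 - 1*3)) = (2 + 36)*(-6 + (4 - 1 - 3)) = 38*(-6 + 0) = 38*(-6) = -228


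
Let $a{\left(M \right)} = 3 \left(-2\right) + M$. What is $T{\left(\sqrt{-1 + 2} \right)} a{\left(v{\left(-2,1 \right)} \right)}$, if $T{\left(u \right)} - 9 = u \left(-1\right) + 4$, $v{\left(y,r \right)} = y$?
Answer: $-96$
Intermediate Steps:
$T{\left(u \right)} = 13 - u$ ($T{\left(u \right)} = 9 + \left(u \left(-1\right) + 4\right) = 9 - \left(-4 + u\right) = 13 - u$)
$a{\left(M \right)} = -6 + M$
$T{\left(\sqrt{-1 + 2} \right)} a{\left(v{\left(-2,1 \right)} \right)} = \left(13 - \sqrt{-1 + 2}\right) \left(-6 - 2\right) = \left(13 - \sqrt{1}\right) \left(-8\right) = \left(13 - 1\right) \left(-8\right) = 12 \left(-8\right) = -96$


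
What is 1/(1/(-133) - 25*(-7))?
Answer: 133/23274 ≈ 0.0057145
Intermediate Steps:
1/(1/(-133) - 25*(-7)) = 1/(-1/133 + 175) = 1/(23274/133) = 133/23274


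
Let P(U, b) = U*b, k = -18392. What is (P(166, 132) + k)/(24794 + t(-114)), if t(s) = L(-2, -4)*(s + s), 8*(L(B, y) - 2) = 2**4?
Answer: 1760/11941 ≈ 0.14739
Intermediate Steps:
L(B, y) = 4 (L(B, y) = 2 + (1/8)*2**4 = 2 + (1/8)*16 = 2 + 2 = 4)
t(s) = 8*s (t(s) = 4*(s + s) = 4*(2*s) = 8*s)
(P(166, 132) + k)/(24794 + t(-114)) = (166*132 - 18392)/(24794 + 8*(-114)) = (21912 - 18392)/(24794 - 912) = 3520/23882 = 3520*(1/23882) = 1760/11941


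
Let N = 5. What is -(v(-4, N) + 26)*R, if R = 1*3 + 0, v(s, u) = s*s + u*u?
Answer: -201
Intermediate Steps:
v(s, u) = s**2 + u**2
R = 3 (R = 3 + 0 = 3)
-(v(-4, N) + 26)*R = -(((-4)**2 + 5**2) + 26)*3 = -((16 + 25) + 26)*3 = -(41 + 26)*3 = -67*3 = -1*201 = -201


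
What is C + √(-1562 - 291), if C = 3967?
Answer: 3967 + I*√1853 ≈ 3967.0 + 43.047*I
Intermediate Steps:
C + √(-1562 - 291) = 3967 + √(-1562 - 291) = 3967 + √(-1853) = 3967 + I*√1853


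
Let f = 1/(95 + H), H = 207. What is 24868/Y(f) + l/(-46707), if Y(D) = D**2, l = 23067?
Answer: 35311442822279/15569 ≈ 2.2681e+9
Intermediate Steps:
f = 1/302 (f = 1/(95 + 207) = 1/302 ≈ 0.0033113)
24868/Y(f) + l/(-46707) = 24868/((1/302)**2) + 23067/(-46707) = 24868/(1/91204) + 23067*(-1/46707) = 24868*91204 - 7689/15569 = 2268061072 - 7689/15569 = 35311442822279/15569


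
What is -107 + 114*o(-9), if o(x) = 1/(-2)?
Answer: -164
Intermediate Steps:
o(x) = -1/2
-107 + 114*o(-9) = -107 + 114*(-1/2) = -107 - 57 = -164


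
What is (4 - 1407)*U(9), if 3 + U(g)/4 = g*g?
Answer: -437736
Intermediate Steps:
U(g) = -12 + 4*g² (U(g) = -12 + 4*(g*g) = -12 + 4*g²)
(4 - 1407)*U(9) = (4 - 1407)*(-12 + 4*9²) = -1403*(-12 + 4*81) = -1403*(-12 + 324) = -1403*312 = -437736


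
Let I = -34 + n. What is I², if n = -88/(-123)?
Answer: 16760836/15129 ≈ 1107.9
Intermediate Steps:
n = 88/123 (n = -88*(-1/123) = 88/123 ≈ 0.71545)
I = -4094/123 (I = -34 + 88/123 = -4094/123 ≈ -33.285)
I² = (-4094/123)² = 16760836/15129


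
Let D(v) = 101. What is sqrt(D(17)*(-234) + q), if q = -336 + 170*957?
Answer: 68*sqrt(30) ≈ 372.45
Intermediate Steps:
q = 162354 (q = -336 + 162690 = 162354)
sqrt(D(17)*(-234) + q) = sqrt(101*(-234) + 162354) = sqrt(-23634 + 162354) = sqrt(138720) = 68*sqrt(30)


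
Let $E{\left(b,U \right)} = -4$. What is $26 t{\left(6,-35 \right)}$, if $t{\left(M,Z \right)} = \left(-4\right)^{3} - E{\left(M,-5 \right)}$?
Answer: $-1560$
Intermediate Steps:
$t{\left(M,Z \right)} = -60$ ($t{\left(M,Z \right)} = \left(-4\right)^{3} - -4 = -64 + 4 = -60$)
$26 t{\left(6,-35 \right)} = 26 \left(-60\right) = -1560$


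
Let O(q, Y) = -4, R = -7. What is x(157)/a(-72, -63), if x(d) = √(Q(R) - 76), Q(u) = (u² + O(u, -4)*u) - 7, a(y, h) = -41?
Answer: -I*√6/41 ≈ -0.059744*I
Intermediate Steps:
Q(u) = -7 + u² - 4*u (Q(u) = (u² - 4*u) - 7 = -7 + u² - 4*u)
x(d) = I*√6 (x(d) = √((-7 + (-7)² - 4*(-7)) - 76) = √((-7 + 49 + 28) - 76) = √(70 - 76) = √(-6) = I*√6)
x(157)/a(-72, -63) = (I*√6)/(-41) = (I*√6)*(-1/41) = -I*√6/41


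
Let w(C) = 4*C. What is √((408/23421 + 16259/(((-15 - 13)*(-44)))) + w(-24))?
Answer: I*√478655689802521/2404556 ≈ 9.0986*I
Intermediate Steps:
√((408/23421 + 16259/(((-15 - 13)*(-44)))) + w(-24)) = √((408/23421 + 16259/(((-15 - 13)*(-44)))) + 4*(-24)) = √((408*(1/23421) + 16259/((-28*(-44)))) - 96) = √((136/7807 + 16259/1232) - 96) = √(127101565/9618224 - 96) = √(-796247939/9618224) = I*√478655689802521/2404556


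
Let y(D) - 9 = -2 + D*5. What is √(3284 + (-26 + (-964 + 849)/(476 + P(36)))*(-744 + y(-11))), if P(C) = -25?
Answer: 2*√10118759/41 ≈ 155.17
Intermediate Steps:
y(D) = 7 + 5*D (y(D) = 9 + (-2 + D*5) = 9 + (-2 + 5*D) = 7 + 5*D)
√(3284 + (-26 + (-964 + 849)/(476 + P(36)))*(-744 + y(-11))) = √(3284 + (-26 + (-964 + 849)/(476 - 25))*(-744 + (7 + 5*(-11)))) = √(3284 + (-26 - 115/451)*(-744 + (7 - 55))) = √(3284 + (-26 - 115*1/451)*(-744 - 48)) = √(3284 + (-26 - 115/451)*(-792)) = √(3284 - 11841/451*(-792)) = √(3284 + 852552/41) = √(987196/41) = 2*√10118759/41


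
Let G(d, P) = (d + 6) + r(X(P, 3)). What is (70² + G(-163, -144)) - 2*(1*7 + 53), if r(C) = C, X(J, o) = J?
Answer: 4479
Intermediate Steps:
G(d, P) = 6 + P + d (G(d, P) = (d + 6) + P = (6 + d) + P = 6 + P + d)
(70² + G(-163, -144)) - 2*(1*7 + 53) = (70² + (6 - 144 - 163)) - 2*(1*7 + 53) = (4900 - 301) - 2*(7 + 53) = 4599 - 2*60 = 4599 - 120 = 4479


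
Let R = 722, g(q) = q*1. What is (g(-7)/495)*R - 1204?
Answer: -601034/495 ≈ -1214.2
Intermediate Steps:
g(q) = q
(g(-7)/495)*R - 1204 = -7/495*722 - 1204 = -5054/495 - 1204 = -601034/495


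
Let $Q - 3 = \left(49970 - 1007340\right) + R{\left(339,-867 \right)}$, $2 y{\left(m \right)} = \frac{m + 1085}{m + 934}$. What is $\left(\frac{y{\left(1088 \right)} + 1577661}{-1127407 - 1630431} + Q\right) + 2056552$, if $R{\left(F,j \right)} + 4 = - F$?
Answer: $\frac{12255045356158967}{11152696872} \approx 1.0988 \cdot 10^{6}$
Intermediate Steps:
$y{\left(m \right)} = \frac{1085 + m}{2 \left(934 + m\right)}$ ($y{\left(m \right)} = \frac{\left(m + 1085\right) \frac{1}{m + 934}}{2} = \frac{\left(1085 + m\right) \frac{1}{934 + m}}{2} = \frac{\frac{1}{934 + m} \left(1085 + m\right)}{2} = \frac{1085 + m}{2 \left(934 + m\right)}$)
$R{\left(F,j \right)} = -4 - F$
$Q = -957710$ ($Q = 3 + \left(\left(49970 - 1007340\right) - 343\right) = 3 - 957713 = -957710$)
$\left(\frac{y{\left(1088 \right)} + 1577661}{-1127407 - 1630431} + Q\right) + 2056552 = \left(\frac{\frac{1085 + 1088}{2 \left(934 + 1088\right)} + 1577661}{-1127407 - 1630431} - 957710\right) + 2056552 = \left(\frac{\frac{1}{2} \cdot \frac{1}{2022} \cdot 2173 + 1577661}{-2757838} - 957710\right) + 2056552 = \left(\left(\frac{1}{2} \cdot \frac{1}{2022} \cdot 2173 + 1577661\right) \left(- \frac{1}{2757838}\right) - 957710\right) + 2056552 = \left(\left(\frac{2173}{4044} + 1577661\right) \left(- \frac{1}{2757838}\right) - 957710\right) + 2056552 = \left(\frac{6380063257}{4044} \left(- \frac{1}{2757838}\right) - 957710\right) + 2056552 = \left(- \frac{6380063257}{11152696872} - 957710\right) + 2056552 = - \frac{10681055701346377}{11152696872} + 2056552 = \frac{12255045356158967}{11152696872}$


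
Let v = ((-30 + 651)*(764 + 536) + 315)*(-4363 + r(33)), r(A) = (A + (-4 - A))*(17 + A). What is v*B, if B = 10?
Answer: -36851472450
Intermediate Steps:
r(A) = -68 - 4*A (r(A) = -4*(17 + A) = -68 - 4*A)
v = -3685147245 (v = ((-30 + 651)*(764 + 536) + 315)*(-4363 + (-68 - 4*33)) = (621*1300 + 315)*(-4363 + (-68 - 132)) = (807300 + 315)*(-4363 - 200) = 807615*(-4563) = -3685147245)
v*B = -3685147245*10 = -36851472450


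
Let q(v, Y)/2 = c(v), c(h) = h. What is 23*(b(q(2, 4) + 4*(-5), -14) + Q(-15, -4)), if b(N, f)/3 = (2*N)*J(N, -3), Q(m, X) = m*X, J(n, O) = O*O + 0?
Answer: -18492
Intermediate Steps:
q(v, Y) = 2*v
J(n, O) = O² (J(n, O) = O² + 0 = O²)
Q(m, X) = X*m
b(N, f) = 54*N (b(N, f) = 3*((2*N)*(-3)²) = 3*((2*N)*9) = 3*(18*N) = 54*N)
23*(b(q(2, 4) + 4*(-5), -14) + Q(-15, -4)) = 23*(54*(2*2 + 4*(-5)) - 4*(-15)) = 23*(54*(4 - 20) + 60) = 23*(54*(-16) + 60) = 23*(-864 + 60) = 23*(-804) = -18492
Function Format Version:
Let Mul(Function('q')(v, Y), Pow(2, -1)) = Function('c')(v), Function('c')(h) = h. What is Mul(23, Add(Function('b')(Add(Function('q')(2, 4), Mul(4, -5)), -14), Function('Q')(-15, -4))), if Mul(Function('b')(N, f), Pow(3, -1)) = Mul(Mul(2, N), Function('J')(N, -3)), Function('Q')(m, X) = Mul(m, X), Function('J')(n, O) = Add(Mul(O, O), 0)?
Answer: -18492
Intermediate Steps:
Function('q')(v, Y) = Mul(2, v)
Function('J')(n, O) = Pow(O, 2) (Function('J')(n, O) = Add(Pow(O, 2), 0) = Pow(O, 2))
Function('Q')(m, X) = Mul(X, m)
Function('b')(N, f) = Mul(54, N) (Function('b')(N, f) = Mul(3, Mul(Mul(2, N), Pow(-3, 2))) = Mul(3, Mul(Mul(2, N), 9)) = Mul(3, Mul(18, N)) = Mul(54, N))
Mul(23, Add(Function('b')(Add(Function('q')(2, 4), Mul(4, -5)), -14), Function('Q')(-15, -4))) = Mul(23, Add(Mul(54, Add(Mul(2, 2), Mul(4, -5))), Mul(-4, -15))) = Mul(23, Add(Mul(54, Add(4, -20)), 60)) = Mul(23, Add(Mul(54, -16), 60)) = Mul(23, Add(-864, 60)) = Mul(23, -804) = -18492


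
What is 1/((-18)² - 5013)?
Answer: -1/4689 ≈ -0.00021327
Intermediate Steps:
1/((-18)² - 5013) = 1/(324 - 5013) = 1/(-4689) = -1/4689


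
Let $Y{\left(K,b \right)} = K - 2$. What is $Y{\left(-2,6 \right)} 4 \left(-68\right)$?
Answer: $1088$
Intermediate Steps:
$Y{\left(K,b \right)} = -2 + K$ ($Y{\left(K,b \right)} = K - 2 = -2 + K$)
$Y{\left(-2,6 \right)} 4 \left(-68\right) = \left(-2 - 2\right) 4 \left(-68\right) = \left(-4\right) 4 \left(-68\right) = \left(-16\right) \left(-68\right) = 1088$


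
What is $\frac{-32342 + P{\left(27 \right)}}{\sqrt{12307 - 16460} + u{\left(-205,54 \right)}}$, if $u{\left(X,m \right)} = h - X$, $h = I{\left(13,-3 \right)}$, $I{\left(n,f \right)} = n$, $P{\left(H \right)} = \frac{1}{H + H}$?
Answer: $- \frac{190364903}{1395279} + \frac{1746467 i \sqrt{4153}}{2790558} \approx -136.44 + 40.332 i$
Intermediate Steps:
$P{\left(H \right)} = \frac{1}{2 H}$
$h = 13$
$u{\left(X,m \right)} = 13 - X$
$\frac{-32342 + P{\left(27 \right)}}{\sqrt{12307 - 16460} + u{\left(-205,54 \right)}} = \frac{-32342 + \frac{1}{2 \cdot 27}}{\sqrt{12307 - 16460} + \left(13 - -205\right)} = \frac{-32342 + \frac{1}{2} \cdot \frac{1}{27}}{\sqrt{-4153} + \left(13 + 205\right)} = \frac{-32342 + \frac{1}{54}}{i \sqrt{4153} + 218} = - \frac{1746467}{54 \left(218 + i \sqrt{4153}\right)}$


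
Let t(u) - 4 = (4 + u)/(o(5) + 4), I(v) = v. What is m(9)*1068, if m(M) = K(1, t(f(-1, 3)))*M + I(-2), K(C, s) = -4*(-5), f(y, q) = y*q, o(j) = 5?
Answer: 190104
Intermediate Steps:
f(y, q) = q*y
t(u) = 40/9 + u/9 (t(u) = 4 + (4 + u)/(5 + 4) = 4 + (4 + u)/9 = 4 + (4 + u)*(⅑) = 4 + (4/9 + u/9) = 40/9 + u/9)
K(C, s) = 20
m(M) = -2 + 20*M (m(M) = 20*M - 2 = -2 + 20*M)
m(9)*1068 = (-2 + 20*9)*1068 = (-2 + 180)*1068 = 178*1068 = 190104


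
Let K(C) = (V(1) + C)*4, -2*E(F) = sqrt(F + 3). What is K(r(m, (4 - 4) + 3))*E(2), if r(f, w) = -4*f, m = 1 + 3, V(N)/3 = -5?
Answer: 62*sqrt(5) ≈ 138.64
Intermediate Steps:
V(N) = -15 (V(N) = 3*(-5) = -15)
E(F) = -sqrt(3 + F)/2 (E(F) = -sqrt(F + 3)/2 = -sqrt(3 + F)/2)
m = 4
K(C) = -60 + 4*C (K(C) = (-15 + C)*4 = -60 + 4*C)
K(r(m, (4 - 4) + 3))*E(2) = (-60 + 4*(-4*4))*(-sqrt(3 + 2)/2) = (-60 + 4*(-16))*(-sqrt(5)/2) = (-60 - 64)*(-sqrt(5)/2) = -(-62)*sqrt(5) = 62*sqrt(5)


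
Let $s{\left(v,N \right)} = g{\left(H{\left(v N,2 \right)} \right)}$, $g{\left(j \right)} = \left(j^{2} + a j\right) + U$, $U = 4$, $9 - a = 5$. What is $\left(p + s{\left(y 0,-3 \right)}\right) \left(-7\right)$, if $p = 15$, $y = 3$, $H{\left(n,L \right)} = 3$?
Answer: $-280$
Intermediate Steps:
$a = 4$ ($a = 9 - 5 = 4$)
$g{\left(j \right)} = 4 + j^{2} + 4 j$ ($g{\left(j \right)} = \left(j^{2} + 4 j\right) + 4 = 4 + j^{2} + 4 j$)
$s{\left(v,N \right)} = 25$ ($s{\left(v,N \right)} = 4 + 3^{2} + 4 \cdot 3 = 4 + 9 + 12 = 25$)
$\left(p + s{\left(y 0,-3 \right)}\right) \left(-7\right) = \left(15 + 25\right) \left(-7\right) = 40 \left(-7\right) = -280$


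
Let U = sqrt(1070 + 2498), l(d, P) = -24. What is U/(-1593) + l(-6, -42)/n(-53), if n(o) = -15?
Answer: 8/5 - 4*sqrt(223)/1593 ≈ 1.5625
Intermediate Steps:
U = 4*sqrt(223) (U = sqrt(3568) = 4*sqrt(223) ≈ 59.733)
U/(-1593) + l(-6, -42)/n(-53) = (4*sqrt(223))/(-1593) - 24/(-15) = (4*sqrt(223))*(-1/1593) - 24*(-1/15) = -4*sqrt(223)/1593 + 8/5 = 8/5 - 4*sqrt(223)/1593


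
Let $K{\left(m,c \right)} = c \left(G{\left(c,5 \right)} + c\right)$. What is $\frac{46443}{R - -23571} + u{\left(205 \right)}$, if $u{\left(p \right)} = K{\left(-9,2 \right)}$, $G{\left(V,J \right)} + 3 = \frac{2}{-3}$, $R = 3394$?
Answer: $- \frac{130321}{80895} \approx -1.611$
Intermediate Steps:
$G{\left(V,J \right)} = - \frac{11}{3}$ ($G{\left(V,J \right)} = -3 + \frac{2}{-3} = -3 + 2 \left(- \frac{1}{3}\right) = -3 - \frac{2}{3} = - \frac{11}{3}$)
$K{\left(m,c \right)} = c \left(- \frac{11}{3} + c\right)$
$u{\left(p \right)} = - \frac{10}{3}$ ($u{\left(p \right)} = \frac{1}{3} \cdot 2 \left(-11 + 3 \cdot 2\right) = \frac{1}{3} \cdot 2 \left(-11 + 6\right) = \frac{1}{3} \cdot 2 \left(-5\right) = - \frac{10}{3}$)
$\frac{46443}{R - -23571} + u{\left(205 \right)} = \frac{46443}{3394 - -23571} - \frac{10}{3} = \frac{46443}{3394 + 23571} - \frac{10}{3} = \frac{46443}{26965} - \frac{10}{3} = - \frac{130321}{80895}$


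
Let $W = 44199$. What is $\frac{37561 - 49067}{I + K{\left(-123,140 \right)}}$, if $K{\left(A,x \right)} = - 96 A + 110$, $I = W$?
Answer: $- \frac{11506}{56117} \approx -0.20504$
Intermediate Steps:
$I = 44199$
$K{\left(A,x \right)} = 110 - 96 A$
$\frac{37561 - 49067}{I + K{\left(-123,140 \right)}} = \frac{37561 - 49067}{44199 + \left(110 - -11808\right)} = - \frac{11506}{44199 + \left(110 + 11808\right)} = - \frac{11506}{44199 + 11918} = - \frac{11506}{56117}$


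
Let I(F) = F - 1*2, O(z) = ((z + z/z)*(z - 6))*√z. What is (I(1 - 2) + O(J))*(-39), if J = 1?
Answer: 507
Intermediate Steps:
O(z) = √z*(1 + z)*(-6 + z) (O(z) = ((z + 1)*(-6 + z))*√z = ((1 + z)*(-6 + z))*√z = √z*(1 + z)*(-6 + z))
I(F) = -2 + F (I(F) = F - 2 = -2 + F)
(I(1 - 2) + O(J))*(-39) = ((-2 + (1 - 2)) + √1*(-6 + 1² - 5*1))*(-39) = ((-2 - 1) + 1*(-6 + 1 - 5))*(-39) = (-3 + 1*(-10))*(-39) = (-3 - 10)*(-39) = -13*(-39) = 507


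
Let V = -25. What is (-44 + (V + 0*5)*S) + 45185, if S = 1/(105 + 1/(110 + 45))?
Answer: 734711041/16276 ≈ 45141.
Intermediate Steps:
S = 155/16276 (S = 1/(105 + 1/155) = 1/(16276/155) = 155/16276 ≈ 0.0095232)
(-44 + (V + 0*5)*S) + 45185 = (-44 + (-25 + 0*5)*(155/16276)) + 45185 = (-44 + (-25 + 0)*(155/16276)) + 45185 = (-44 - 25*155/16276) + 45185 = (-44 - 3875/16276) + 45185 = -720019/16276 + 45185 = 734711041/16276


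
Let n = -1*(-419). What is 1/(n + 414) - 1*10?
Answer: -8329/833 ≈ -9.9988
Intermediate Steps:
n = 419
1/(n + 414) - 1*10 = 1/(419 + 414) - 1*10 = 1/833 - 10 = -8329/833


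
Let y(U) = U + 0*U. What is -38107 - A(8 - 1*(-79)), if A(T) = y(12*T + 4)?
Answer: -39155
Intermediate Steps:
y(U) = U (y(U) = U + 0 = U)
A(T) = 4 + 12*T (A(T) = 12*T + 4 = 4 + 12*T)
-38107 - A(8 - 1*(-79)) = -38107 - (4 + 12*(8 - 1*(-79))) = -38107 - (4 + 12*(8 + 79)) = -38107 - (4 + 12*87) = -38107 - (4 + 1044) = -38107 - 1*1048 = -38107 - 1048 = -39155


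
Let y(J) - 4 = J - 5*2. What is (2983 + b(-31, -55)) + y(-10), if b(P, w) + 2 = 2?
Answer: 2967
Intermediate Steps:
b(P, w) = 0 (b(P, w) = -2 + 2 = 0)
y(J) = -6 + J (y(J) = 4 + (J - 5*2) = 4 + (J - 10) = 4 + (-10 + J) = -6 + J)
(2983 + b(-31, -55)) + y(-10) = (2983 + 0) + (-6 - 10) = 2983 - 16 = 2967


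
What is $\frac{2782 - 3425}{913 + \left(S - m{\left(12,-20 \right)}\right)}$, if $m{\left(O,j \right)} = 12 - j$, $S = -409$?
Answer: $- \frac{643}{472} \approx -1.3623$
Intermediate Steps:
$\frac{2782 - 3425}{913 + \left(S - m{\left(12,-20 \right)}\right)} = \frac{2782 - 3425}{913 - \left(421 + 20\right)} = - \frac{643}{913 - 441} = - \frac{643}{472}$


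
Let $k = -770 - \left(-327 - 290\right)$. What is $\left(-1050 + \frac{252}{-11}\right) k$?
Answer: $\frac{1805706}{11} \approx 1.6416 \cdot 10^{5}$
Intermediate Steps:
$k = -153$ ($k = -770 - -617 = -770 + 617 = -153$)
$\left(-1050 + \frac{252}{-11}\right) k = \left(-1050 + \frac{252}{-11}\right) \left(-153\right) = \left(-1050 + 252 \left(- \frac{1}{11}\right)\right) \left(-153\right) = \left(-1050 - \frac{252}{11}\right) \left(-153\right) = \left(- \frac{11802}{11}\right) \left(-153\right) = \frac{1805706}{11}$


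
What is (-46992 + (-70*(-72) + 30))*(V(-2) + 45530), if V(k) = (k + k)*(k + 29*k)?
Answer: -1918769940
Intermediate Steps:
V(k) = 60*k² (V(k) = (2*k)*(30*k) = 60*k²)
(-46992 + (-70*(-72) + 30))*(V(-2) + 45530) = (-46992 + (-70*(-72) + 30))*(60*(-2)² + 45530) = (-46992 + (5040 + 30))*(60*4 + 45530) = (-46992 + 5070)*(240 + 45530) = -41922*45770 = -1918769940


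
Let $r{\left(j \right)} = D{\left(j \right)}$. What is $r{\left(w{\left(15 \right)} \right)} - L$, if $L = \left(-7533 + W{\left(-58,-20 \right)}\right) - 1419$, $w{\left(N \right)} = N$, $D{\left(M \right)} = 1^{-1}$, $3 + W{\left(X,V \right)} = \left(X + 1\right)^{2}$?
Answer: $5707$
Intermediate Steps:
$W{\left(X,V \right)} = -3 + \left(1 + X\right)^{2}$ ($W{\left(X,V \right)} = -3 + \left(X + 1\right)^{2} = -3 + \left(1 + X\right)^{2}$)
$D{\left(M \right)} = 1$
$r{\left(j \right)} = 1$
$L = -5706$ ($L = \left(-7533 - \left(3 - \left(1 - 58\right)^{2}\right)\right) - 1419 = \left(-7533 - \left(3 - \left(-57\right)^{2}\right)\right) - 1419 = \left(-7533 + \left(-3 + 3249\right)\right) - 1419 = \left(-7533 + 3246\right) - 1419 = -4287 - 1419 = -5706$)
$r{\left(w{\left(15 \right)} \right)} - L = 1 - -5706 = 1 + 5706 = 5707$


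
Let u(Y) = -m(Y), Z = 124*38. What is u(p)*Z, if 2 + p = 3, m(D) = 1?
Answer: -4712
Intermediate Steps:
Z = 4712
p = 1 (p = -2 + 3 = 1)
u(Y) = -1 (u(Y) = -1*1 = -1)
u(p)*Z = -1*4712 = -4712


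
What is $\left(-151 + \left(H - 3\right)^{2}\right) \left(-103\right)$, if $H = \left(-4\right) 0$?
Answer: $14626$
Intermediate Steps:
$H = 0$
$\left(-151 + \left(H - 3\right)^{2}\right) \left(-103\right) = \left(-151 + \left(0 - 3\right)^{2}\right) \left(-103\right) = \left(-151 + \left(-3\right)^{2}\right) \left(-103\right) = \left(-151 + 9\right) \left(-103\right) = \left(-142\right) \left(-103\right) = 14626$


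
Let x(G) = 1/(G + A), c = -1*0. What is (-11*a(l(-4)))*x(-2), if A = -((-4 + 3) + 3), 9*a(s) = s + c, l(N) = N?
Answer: -11/9 ≈ -1.2222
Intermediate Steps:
c = 0
a(s) = s/9 (a(s) = (s + 0)/9 = s/9)
A = -2 (A = -(-1 + 3) = -1*2 = -2)
x(G) = 1/(-2 + G) (x(G) = 1/(G - 2) = 1/(-2 + G))
(-11*a(l(-4)))*x(-2) = (-11*(-4)/9)/(-2 - 2) = -11*(-4/9)/(-4) = (44/9)*(-¼) = -11/9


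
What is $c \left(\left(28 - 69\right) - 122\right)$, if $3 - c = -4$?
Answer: $-1141$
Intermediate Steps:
$c = 7$ ($c = 3 - -4 = 3 + 4 = 7$)
$c \left(\left(28 - 69\right) - 122\right) = 7 \left(\left(28 - 69\right) - 122\right) = 7 \left(-41 - 122\right) = 7 \left(-163\right) = -1141$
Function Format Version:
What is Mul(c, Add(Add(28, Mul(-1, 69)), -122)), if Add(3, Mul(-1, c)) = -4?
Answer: -1141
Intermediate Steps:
c = 7 (c = Add(3, Mul(-1, -4)) = Add(3, 4) = 7)
Mul(c, Add(Add(28, Mul(-1, 69)), -122)) = Mul(7, Add(Add(28, Mul(-1, 69)), -122)) = Mul(7, Add(Add(28, -69), -122)) = Mul(7, Add(-41, -122)) = Mul(7, -163) = -1141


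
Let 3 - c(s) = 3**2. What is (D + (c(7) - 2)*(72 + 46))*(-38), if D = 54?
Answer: 33820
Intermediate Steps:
c(s) = -6 (c(s) = 3 - 1*3**2 = 3 - 1*9 = 3 - 9 = -6)
(D + (c(7) - 2)*(72 + 46))*(-38) = (54 + (-6 - 2)*(72 + 46))*(-38) = (54 - 8*118)*(-38) = (54 - 944)*(-38) = -890*(-38) = 33820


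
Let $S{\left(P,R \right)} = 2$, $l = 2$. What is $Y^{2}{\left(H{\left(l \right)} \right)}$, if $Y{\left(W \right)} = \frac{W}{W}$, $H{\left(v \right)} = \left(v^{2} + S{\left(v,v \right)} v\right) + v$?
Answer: $1$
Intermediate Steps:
$H{\left(v \right)} = v^{2} + 3 v$ ($H{\left(v \right)} = \left(v^{2} + 2 v\right) + v = v^{2} + 3 v$)
$Y{\left(W \right)} = 1$
$Y^{2}{\left(H{\left(l \right)} \right)} = 1^{2} = 1$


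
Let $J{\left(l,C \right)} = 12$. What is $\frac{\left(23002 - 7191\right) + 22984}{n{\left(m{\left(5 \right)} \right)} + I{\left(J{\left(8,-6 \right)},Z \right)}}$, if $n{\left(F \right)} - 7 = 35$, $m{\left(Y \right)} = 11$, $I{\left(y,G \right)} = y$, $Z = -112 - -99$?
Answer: $\frac{38795}{54} \approx 718.43$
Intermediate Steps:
$Z = -13$ ($Z = -112 + 99 = -13$)
$n{\left(F \right)} = 42$ ($n{\left(F \right)} = 7 + 35 = 42$)
$\frac{\left(23002 - 7191\right) + 22984}{n{\left(m{\left(5 \right)} \right)} + I{\left(J{\left(8,-6 \right)},Z \right)}} = \frac{\left(23002 - 7191\right) + 22984}{42 + 12} = \frac{15811 + 22984}{54} = 38795 \cdot \frac{1}{54} = \frac{38795}{54}$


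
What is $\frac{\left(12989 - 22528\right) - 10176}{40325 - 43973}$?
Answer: $\frac{19715}{3648} \approx 5.4043$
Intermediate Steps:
$\frac{\left(12989 - 22528\right) - 10176}{40325 - 43973} = \frac{\left(12989 - 22528\right) - 10176}{-3648} = \left(-9539 - 10176\right) \left(- \frac{1}{3648}\right) = \left(-19715\right) \left(- \frac{1}{3648}\right) = \frac{19715}{3648}$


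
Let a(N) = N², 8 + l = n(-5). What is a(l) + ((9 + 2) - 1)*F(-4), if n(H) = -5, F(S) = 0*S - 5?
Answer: 119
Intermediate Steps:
F(S) = -5 (F(S) = 0 - 5 = -5)
l = -13 (l = -8 - 5 = -13)
a(l) + ((9 + 2) - 1)*F(-4) = (-13)² + ((9 + 2) - 1)*(-5) = 169 + (11 - 1)*(-5) = 169 + 10*(-5) = 169 - 50 = 119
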